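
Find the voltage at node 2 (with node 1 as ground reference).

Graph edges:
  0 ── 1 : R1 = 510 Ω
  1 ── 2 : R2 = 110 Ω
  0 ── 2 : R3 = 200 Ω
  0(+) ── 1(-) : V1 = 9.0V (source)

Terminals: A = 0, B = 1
Nodal analysis, taking node 1 as the 0 V reference.
Source V1 fixes V_0 = 9 V.
KCL at each unknown node (sum of currents leaving = 0; resistances in Ω):
  Node 2: (V_2 - 0)/110 + (V_2 - 9)/200 = 0
Collecting terms: 0.01409 × V_2 = 0.045  =>  V_2 = 3.194 V
The requested potential is V_2 = 3.194 V.

Final answer: V_2 = 3.194 V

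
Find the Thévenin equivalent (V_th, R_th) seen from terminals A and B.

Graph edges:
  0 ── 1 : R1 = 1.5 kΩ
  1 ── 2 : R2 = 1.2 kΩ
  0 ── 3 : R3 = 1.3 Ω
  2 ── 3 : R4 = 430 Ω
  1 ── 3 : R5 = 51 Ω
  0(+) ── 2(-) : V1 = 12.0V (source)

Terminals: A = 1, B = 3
Step 1 — V_th is the open-circuit voltage V_A - V_B (nothing connected across the terminals).
Nodal analysis, taking node 2 as the 0 V reference.
Source V1 fixes V_0 = 12 V.
KCL at each unknown node (sum of currents leaving = 0; resistances in Ω):
  Node 1: (V_1 - 12)/1500 + (V_1 - 0)/1200 + (V_1 - V_3)/51 = 0
  Node 3: (V_3 - 12)/1.3 + (V_3 - 0)/430 + (V_3 - V_1)/51 = 0
Collecting terms (coefficients in siemens):
  0.02111·V_1 - 0.01961·V_3 = 0.008
  0.7912·V_3 - 0.01961·V_1 = 9.231
Determinant D = (0.02111)(0.7912) - (-0.01961)(-0.01961) = 0.01632
V_1 = [(0.008)(0.7912) - (-0.01961)(9.231)]/D = 11.48 V
V_3 = [(0.02111)(9.231) - (0.008)(-0.01961)]/D = 11.95 V
V_th = V_1 - V_3 = 11.48 - 11.95 = -0.4703 V
Step 2 — R_th: zero the source — replace V1 by a short circuit (node 2 merges into node 0) — and find the resistance seen between A (node 1) and B (node 3).
Reduce the network between node 1 (A) and node 3 (B) by series/parallel combination:
  Rp1 = R1 ‖ R2 (parallel, both between nodes 0 and 1) = 1/(1/1500 + 1/1200) = 666.7 Ω
  Rp2 = R3 ‖ R4 (parallel, both between nodes 0 and 3) = 1/(1/1.3 + 1/430) = 1.296 Ω
  Rs1 = Rp1 + Rp2 (series, joined only at node 0) = 666.7 + 1.296 = 668 Ω
  Rp3 = R5 ‖ Rs1 (parallel, both between nodes 1 and 3) = 1/(1/51 + 1/668) = 47.38 Ω
R_th = 47.38 Ω

Final answer: V_th = -0.4703 V, R_th = 47.38 Ω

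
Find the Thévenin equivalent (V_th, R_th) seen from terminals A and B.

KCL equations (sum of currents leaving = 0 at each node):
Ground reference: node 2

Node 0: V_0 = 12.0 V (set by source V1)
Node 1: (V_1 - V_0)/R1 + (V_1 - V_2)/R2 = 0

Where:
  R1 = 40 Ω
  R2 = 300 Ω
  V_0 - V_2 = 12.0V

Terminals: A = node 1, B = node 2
Step 1 — V_th is the open-circuit voltage V_A - V_B (nothing connected across the terminals).
Nodal analysis, taking node 2 as the 0 V reference.
Source V1 fixes V_0 = 12 V.
KCL at each unknown node (sum of currents leaving = 0; resistances in Ω):
  Node 1: (V_1 - 12)/40 + (V_1 - 0)/300 = 0
Collecting terms: 0.02833 × V_1 = 0.3  =>  V_1 = 10.59 V
V_th = V_1 - V_2 = 10.59 - 0 = 10.59 V
Step 2 — R_th: zero the source — replace V1 by a short circuit (node 2 merges into node 0) — and find the resistance seen between A (node 1) and B (node 0).
Reduce the network between node 1 (A) and node 0 (B) by series/parallel combination:
  Rp1 = R1 ‖ R2 (parallel, both between nodes 0 and 1) = 1/(1/40 + 1/300) = 35.29 Ω
R_th = 35.29 Ω

Final answer: V_th = 10.59 V, R_th = 35.29 Ω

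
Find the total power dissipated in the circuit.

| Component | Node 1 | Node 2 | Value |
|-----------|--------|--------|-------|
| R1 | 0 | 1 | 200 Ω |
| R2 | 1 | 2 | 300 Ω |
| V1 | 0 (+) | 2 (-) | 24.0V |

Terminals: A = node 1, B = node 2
Nodal analysis, taking node 2 as the 0 V reference.
Source V1 fixes V_0 = 24 V.
KCL at each unknown node (sum of currents leaving = 0; resistances in Ω):
  Node 1: (V_1 - 24)/200 + (V_1 - 0)/300 = 0
Collecting terms: 0.008333 × V_1 = 0.12  =>  V_1 = 14.4 V
Power in each resistor, P = (ΔV)²/R:
  P_R1 = (24 - 14.4)²/200 = 0.4608 W
  P_R2 = (14.4 - 0)²/300 = 0.6912 W
P_total = P_R1 + P_R2 = 1.152 W

Final answer: 1.152 W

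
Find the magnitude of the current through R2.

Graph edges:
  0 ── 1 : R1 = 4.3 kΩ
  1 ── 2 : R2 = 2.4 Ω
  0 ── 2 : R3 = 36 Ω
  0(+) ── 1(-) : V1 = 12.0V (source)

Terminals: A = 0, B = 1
Nodal analysis, taking node 1 as the 0 V reference.
Source V1 fixes V_0 = 12 V.
KCL at each unknown node (sum of currents leaving = 0; resistances in Ω):
  Node 2: (V_2 - 0)/2.4 + (V_2 - 12)/36 = 0
Collecting terms: 0.4444 × V_2 = 0.3333  =>  V_2 = 0.75 V
I_R2 = (V_1 - V_2)/R2 = (0 - 0.75)/2.4 = -0.3125 A
|I_R2| = 0.3125 A

Final answer: |I_R2| = 0.3125 A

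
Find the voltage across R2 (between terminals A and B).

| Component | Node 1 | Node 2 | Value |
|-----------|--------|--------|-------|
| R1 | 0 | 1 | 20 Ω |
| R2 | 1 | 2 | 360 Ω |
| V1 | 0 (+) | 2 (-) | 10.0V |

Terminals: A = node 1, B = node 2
R1 and R2 are in series across V1 (node 0 → node 1 → node 2), and the output A–B is taken across R2, so this is a voltage divider.
Series current: I = V1/(R1 + R2) = 10/(20 + 360) = 10/380 = 0.02632 A
V_R2 = I × R2 = V1 × R2/(R1 + R2) = 10 × 360/380 = 9.474 V

Final answer: 9.474 V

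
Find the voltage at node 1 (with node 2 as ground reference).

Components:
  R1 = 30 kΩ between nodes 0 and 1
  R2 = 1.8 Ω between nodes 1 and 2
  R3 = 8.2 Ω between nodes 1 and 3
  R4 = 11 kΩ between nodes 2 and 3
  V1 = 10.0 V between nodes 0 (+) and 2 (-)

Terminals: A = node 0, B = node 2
Nodal analysis, taking node 2 as the 0 V reference.
Source V1 fixes V_0 = 10 V.
KCL at each unknown node (sum of currents leaving = 0; resistances in Ω):
  Node 1: (V_1 - 10)/30000 + (V_1 - 0)/1.8 + (V_1 - V_3)/8.2 = 0
  Node 3: (V_3 - V_1)/8.2 + (V_3 - 0)/11000 = 0
Collecting terms (coefficients in siemens):
  0.6775·V_1 - 0.122·V_3 = 0.0003333
  0.122·V_3 - 0.122·V_1 = 0
Determinant D = (0.6775)(0.122) - (-0.122)(-0.122) = 0.06782
V_1 = [(0.0003333)(0.122) - (-0.122)(0)]/D = 0.0005999 V
V_3 = [(0.6775)(0) - (0.0003333)(-0.122)]/D = 0.0005994 V
The requested potential is V_1 = 0.0005999 V.

Final answer: V_1 = 0.0005999 V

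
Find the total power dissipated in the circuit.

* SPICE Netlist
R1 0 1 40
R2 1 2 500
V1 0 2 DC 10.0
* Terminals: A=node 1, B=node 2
Nodal analysis, taking node 2 as the 0 V reference.
Source V1 fixes V_0 = 10 V.
KCL at each unknown node (sum of currents leaving = 0; resistances in Ω):
  Node 1: (V_1 - 10)/40 + (V_1 - 0)/500 = 0
Collecting terms: 0.027 × V_1 = 0.25  =>  V_1 = 9.259 V
Power in each resistor, P = (ΔV)²/R:
  P_R1 = (10 - 9.259)²/40 = 0.01372 W
  P_R2 = (9.259 - 0)²/500 = 0.1715 W
P_total = P_R1 + P_R2 = 0.1852 W

Final answer: 0.1852 W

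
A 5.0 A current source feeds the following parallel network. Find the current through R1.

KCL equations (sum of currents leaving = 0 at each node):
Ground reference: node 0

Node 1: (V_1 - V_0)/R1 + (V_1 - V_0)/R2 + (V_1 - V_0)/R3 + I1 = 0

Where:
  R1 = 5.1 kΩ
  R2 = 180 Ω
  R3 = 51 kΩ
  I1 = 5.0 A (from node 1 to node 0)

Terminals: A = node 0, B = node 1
All resistors sit directly between nodes 0 and 1, so they are in parallel and share one voltage V; the full source current 5 A splits among them.
1/R_par = 1/5100 + 1/180 + 1/51000 = 0.005771 S  =>  R_par = 173.3 Ω
V = I × R_par = 5 × 173.3 = 866.4 V
I_R1 = V/R1 = 866.4/5100 = 0.1699 A

Final answer: 0.1699 A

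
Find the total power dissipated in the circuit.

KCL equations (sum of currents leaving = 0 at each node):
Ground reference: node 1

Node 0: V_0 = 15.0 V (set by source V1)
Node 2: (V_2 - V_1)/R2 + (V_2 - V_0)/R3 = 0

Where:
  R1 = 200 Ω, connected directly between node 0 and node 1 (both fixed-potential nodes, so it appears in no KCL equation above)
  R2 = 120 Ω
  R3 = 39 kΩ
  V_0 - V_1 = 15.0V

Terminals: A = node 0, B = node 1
Nodal analysis, taking node 1 as the 0 V reference.
Source V1 fixes V_0 = 15 V.
KCL at each unknown node (sum of currents leaving = 0; resistances in Ω):
  Node 2: (V_2 - 0)/120 + (V_2 - 15)/39000 = 0
Collecting terms: 0.008359 × V_2 = 0.0003846  =>  V_2 = 0.04601 V
Power in each resistor, P = (ΔV)²/R:
  P_R1 = (15 - 0)²/200 = 1.125 W
  P_R2 = (0 - 0.04601)²/120 = 0.00001764 W
  P_R3 = (15 - 0.04601)²/39000 = 0.005734 W
P_total = P_R1 + P_R2 + P_R3 = 1.131 W

Final answer: 1.131 W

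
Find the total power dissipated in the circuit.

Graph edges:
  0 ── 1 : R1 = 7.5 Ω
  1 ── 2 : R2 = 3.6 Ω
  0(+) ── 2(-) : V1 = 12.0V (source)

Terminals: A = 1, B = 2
Nodal analysis, taking node 2 as the 0 V reference.
Source V1 fixes V_0 = 12 V.
KCL at each unknown node (sum of currents leaving = 0; resistances in Ω):
  Node 1: (V_1 - 12)/7.5 + (V_1 - 0)/3.6 = 0
Collecting terms: 0.4111 × V_1 = 1.6  =>  V_1 = 3.892 V
Power in each resistor, P = (ΔV)²/R:
  P_R1 = (12 - 3.892)²/7.5 = 8.766 W
  P_R2 = (3.892 - 0)²/3.6 = 4.207 W
P_total = P_R1 + P_R2 = 12.97 W

Final answer: 12.97 W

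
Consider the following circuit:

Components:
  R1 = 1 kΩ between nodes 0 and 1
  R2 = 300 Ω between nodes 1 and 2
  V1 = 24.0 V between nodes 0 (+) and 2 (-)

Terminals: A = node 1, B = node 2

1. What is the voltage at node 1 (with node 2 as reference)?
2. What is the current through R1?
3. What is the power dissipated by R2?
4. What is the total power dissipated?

Nodal analysis, taking node 2 as the 0 V reference.
Source V1 fixes V_0 = 24 V.
KCL at each unknown node (sum of currents leaving = 0; resistances in Ω):
  Node 1: (V_1 - 24)/1000 + (V_1 - 0)/300 = 0
Collecting terms: 0.004333 × V_1 = 0.024  =>  V_1 = 5.538 V
Part 1:
  Read off the nodal solution: V_1 = 5.538 V
Part 2:
  I_R1 = (V_0 - V_1)/R1 = (24 - 5.538)/1000 = 0.01846 A
  Magnitude: I_R1 = 0.01846 A
Part 3:
  I_R2 = (V_1 - V_2)/R2 = (5.538 - 0)/300 = 0.01846 A
  P_R2 = I_R2² × R2 = (0.01846)² × 300 = 0.1022 W
Part 4:
  Power in each resistor, P = (ΔV)²/R:
    P_R1 = (24 - 5.538)²/1000 = 0.3408 W
    P_R2 = (5.538 - 0)²/300 = 0.1022 W
  P_total = P_R1 + P_R2 = 0.4431 W

Final answers:
1. V_1 = 5.538 V
2. I_R1 = 0.01846 A
3. P_R2 = 0.1022 W
4. P_total = 0.4431 W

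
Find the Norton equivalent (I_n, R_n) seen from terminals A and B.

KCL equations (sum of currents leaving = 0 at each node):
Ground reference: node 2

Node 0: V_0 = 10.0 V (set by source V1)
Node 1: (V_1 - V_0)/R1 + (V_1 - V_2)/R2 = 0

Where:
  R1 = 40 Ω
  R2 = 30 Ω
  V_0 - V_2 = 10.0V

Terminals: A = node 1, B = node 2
Find the Thévenin equivalent first; then I_n = V_th/R_th and R_n = R_th.
Step 1 — V_th is the open-circuit voltage V_A - V_B (nothing connected across the terminals).
Nodal analysis, taking node 2 as the 0 V reference.
Source V1 fixes V_0 = 10 V.
KCL at each unknown node (sum of currents leaving = 0; resistances in Ω):
  Node 1: (V_1 - 10)/40 + (V_1 - 0)/30 = 0
Collecting terms: 0.05833 × V_1 = 0.25  =>  V_1 = 4.286 V
V_th = V_1 - V_2 = 4.286 - 0 = 4.286 V
Step 2 — R_th: zero the source — replace V1 by a short circuit (node 2 merges into node 0) — and find the resistance seen between A (node 1) and B (node 0).
Reduce the network between node 1 (A) and node 0 (B) by series/parallel combination:
  Rp1 = R1 ‖ R2 (parallel, both between nodes 0 and 1) = 1/(1/40 + 1/30) = 17.14 Ω
R_th = 17.14 Ω
I_n = V_th/R_th = 4.286/17.14 = 0.25 A, and R_n = R_th = 17.14 Ω

Final answer: I_n = 0.25 A, R_n = 17.14 Ω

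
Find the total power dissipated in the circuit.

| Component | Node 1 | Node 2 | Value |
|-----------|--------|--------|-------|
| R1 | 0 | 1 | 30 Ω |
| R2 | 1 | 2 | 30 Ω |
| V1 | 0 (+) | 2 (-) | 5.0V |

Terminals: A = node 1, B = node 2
Nodal analysis, taking node 2 as the 0 V reference.
Source V1 fixes V_0 = 5 V.
KCL at each unknown node (sum of currents leaving = 0; resistances in Ω):
  Node 1: (V_1 - 5)/30 + (V_1 - 0)/30 = 0
Collecting terms: 0.06667 × V_1 = 0.1667  =>  V_1 = 2.5 V
Power in each resistor, P = (ΔV)²/R:
  P_R1 = (5 - 2.5)²/30 = 0.2083 W
  P_R2 = (2.5 - 0)²/30 = 0.2083 W
P_total = P_R1 + P_R2 = 0.4167 W

Final answer: 0.4167 W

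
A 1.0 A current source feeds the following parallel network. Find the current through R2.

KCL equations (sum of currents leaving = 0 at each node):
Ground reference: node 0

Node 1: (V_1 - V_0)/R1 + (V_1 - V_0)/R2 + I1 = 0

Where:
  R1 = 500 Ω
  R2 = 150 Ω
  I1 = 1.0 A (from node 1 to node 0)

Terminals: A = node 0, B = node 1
All resistors sit directly between nodes 0 and 1, so they are in parallel and share one voltage V; the full source current 1 A splits among them.
1/R_par = 1/500 + 1/150 = 0.008667 S  =>  R_par = 115.4 Ω
V = I × R_par = 1 × 115.4 = 115.4 V
I_R2 = V/R2 = 115.4/150 = 0.7692 A

Final answer: 0.7692 A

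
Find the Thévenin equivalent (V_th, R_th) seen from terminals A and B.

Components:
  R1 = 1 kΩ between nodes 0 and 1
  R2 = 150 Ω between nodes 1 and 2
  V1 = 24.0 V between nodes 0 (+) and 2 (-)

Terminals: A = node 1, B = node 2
Step 1 — V_th is the open-circuit voltage V_A - V_B (nothing connected across the terminals).
Nodal analysis, taking node 2 as the 0 V reference.
Source V1 fixes V_0 = 24 V.
KCL at each unknown node (sum of currents leaving = 0; resistances in Ω):
  Node 1: (V_1 - 24)/1000 + (V_1 - 0)/150 = 0
Collecting terms: 0.007667 × V_1 = 0.024  =>  V_1 = 3.13 V
V_th = V_1 - V_2 = 3.13 - 0 = 3.13 V
Step 2 — R_th: zero the source — replace V1 by a short circuit (node 2 merges into node 0) — and find the resistance seen between A (node 1) and B (node 0).
Reduce the network between node 1 (A) and node 0 (B) by series/parallel combination:
  Rp1 = R1 ‖ R2 (parallel, both between nodes 0 and 1) = 1/(1/1000 + 1/150) = 130.4 Ω
R_th = 130.4 Ω

Final answer: V_th = 3.13 V, R_th = 130.4 Ω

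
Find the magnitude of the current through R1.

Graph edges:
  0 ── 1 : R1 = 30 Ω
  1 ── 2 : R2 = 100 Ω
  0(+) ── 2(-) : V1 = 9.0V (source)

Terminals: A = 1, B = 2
Nodal analysis, taking node 2 as the 0 V reference.
Source V1 fixes V_0 = 9 V.
KCL at each unknown node (sum of currents leaving = 0; resistances in Ω):
  Node 1: (V_1 - 9)/30 + (V_1 - 0)/100 = 0
Collecting terms: 0.04333 × V_1 = 0.3  =>  V_1 = 6.923 V
I_R1 = (V_0 - V_1)/R1 = (9 - 6.923)/30 = 0.06923 A
|I_R1| = 0.06923 A

Final answer: |I_R1| = 0.06923 A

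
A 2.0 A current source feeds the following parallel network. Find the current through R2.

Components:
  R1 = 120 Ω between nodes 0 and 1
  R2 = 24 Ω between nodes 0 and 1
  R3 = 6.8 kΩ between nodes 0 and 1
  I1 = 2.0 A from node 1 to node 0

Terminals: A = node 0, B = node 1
All resistors sit directly between nodes 0 and 1, so they are in parallel and share one voltage V; the full source current 2 A splits among them.
1/R_par = 1/120 + 1/24 + 1/6800 = 0.05015 S  =>  R_par = 19.94 Ω
V = I × R_par = 2 × 19.94 = 39.88 V
I_R2 = V/R2 = 39.88/24 = 1.662 A

Final answer: 1.662 A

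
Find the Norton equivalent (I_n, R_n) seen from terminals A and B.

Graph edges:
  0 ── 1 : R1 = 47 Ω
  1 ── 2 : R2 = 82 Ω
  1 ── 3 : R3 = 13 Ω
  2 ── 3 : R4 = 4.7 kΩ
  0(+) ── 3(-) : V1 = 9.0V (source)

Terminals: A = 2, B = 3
Find the Thévenin equivalent first; then I_n = V_th/R_th and R_n = R_th.
Step 1 — V_th is the open-circuit voltage V_A - V_B (nothing connected across the terminals).
Nodal analysis, taking node 3 as the 0 V reference.
Source V1 fixes V_0 = 9 V.
KCL at each unknown node (sum of currents leaving = 0; resistances in Ω):
  Node 1: (V_1 - 9)/47 + (V_1 - V_2)/82 + (V_1 - 0)/13 = 0
  Node 2: (V_2 - V_1)/82 + (V_2 - 0)/4700 = 0
Collecting terms (coefficients in siemens):
  0.1104·V_1 - 0.0122·V_2 = 0.1915
  0.01241·V_2 - 0.0122·V_1 = 0
Determinant D = (0.1104)(0.01241) - (-0.0122)(-0.0122) = 0.001221
V_1 = [(0.1915)(0.01241) - (-0.0122)(0)]/D = 1.946 V
V_2 = [(0.1104)(0) - (0.1915)(-0.0122)]/D = 1.912 V
V_th = V_2 - V_3 = 1.912 - 0 = 1.912 V
Step 2 — R_th: zero the source — replace V1 by a short circuit (node 3 merges into node 0) — and find the resistance seen between A (node 2) and B (node 0).
Reduce the network between node 2 (A) and node 0 (B) by series/parallel combination:
  Rp1 = R1 ‖ R3 (parallel, both between nodes 0 and 1) = 1/(1/47 + 1/13) = 10.18 Ω
  Rs1 = R2 + Rp1 (series, joined only at node 1) = 82 + 10.18 = 92.18 Ω
  Rp2 = R4 ‖ Rs1 (parallel, both between nodes 0 and 2) = 1/(1/4700 + 1/92.18) = 90.41 Ω
R_th = 90.41 Ω
I_n = V_th/R_th = 1.912/90.41 = 0.02115 A, and R_n = R_th = 90.41 Ω

Final answer: I_n = 0.02115 A, R_n = 90.41 Ω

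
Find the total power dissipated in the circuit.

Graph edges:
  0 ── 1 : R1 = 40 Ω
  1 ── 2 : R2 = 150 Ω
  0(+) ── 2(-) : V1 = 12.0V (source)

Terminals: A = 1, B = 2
Nodal analysis, taking node 2 as the 0 V reference.
Source V1 fixes V_0 = 12 V.
KCL at each unknown node (sum of currents leaving = 0; resistances in Ω):
  Node 1: (V_1 - 12)/40 + (V_1 - 0)/150 = 0
Collecting terms: 0.03167 × V_1 = 0.3  =>  V_1 = 9.474 V
Power in each resistor, P = (ΔV)²/R:
  P_R1 = (12 - 9.474)²/40 = 0.1596 W
  P_R2 = (9.474 - 0)²/150 = 0.5983 W
P_total = P_R1 + P_R2 = 0.7579 W

Final answer: 0.7579 W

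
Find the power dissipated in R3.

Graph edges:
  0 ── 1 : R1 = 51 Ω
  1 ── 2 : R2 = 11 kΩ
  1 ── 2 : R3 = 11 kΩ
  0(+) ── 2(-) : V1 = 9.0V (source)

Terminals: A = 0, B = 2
Nodal analysis, taking node 2 as the 0 V reference.
Source V1 fixes V_0 = 9 V.
KCL at each unknown node (sum of currents leaving = 0; resistances in Ω):
  Node 1: (V_1 - 9)/51 + (V_1 - 0)/11000 + (V_1 - 0)/11000 = 0
Collecting terms: 0.01979 × V_1 = 0.1765  =>  V_1 = 8.917 V
I_R3 = (V_1 - V_2)/R3 = (8.917 - 0)/11000 = 0.0008107 A
P_R3 = I_R3² × R3 = (0.0008107)² × 11000 = 0.007229 W

Final answer: 0.007229 W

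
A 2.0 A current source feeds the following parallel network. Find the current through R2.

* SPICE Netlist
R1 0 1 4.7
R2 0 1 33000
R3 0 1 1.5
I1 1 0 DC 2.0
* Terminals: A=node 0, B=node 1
All resistors sit directly between nodes 0 and 1, so they are in parallel and share one voltage V; the full source current 2 A splits among them.
1/R_par = 1/4.7 + 1/33000 + 1/1.5 = 0.8795 S  =>  R_par = 1.137 Ω
V = I × R_par = 2 × 1.137 = 2.274 V
I_R2 = V/R2 = 2.274/33000 = 0.00006891 A

Final answer: 6.891e-05 A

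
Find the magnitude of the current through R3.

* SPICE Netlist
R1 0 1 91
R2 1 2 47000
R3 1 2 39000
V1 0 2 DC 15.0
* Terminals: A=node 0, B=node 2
Nodal analysis, taking node 2 as the 0 V reference.
Source V1 fixes V_0 = 15 V.
KCL at each unknown node (sum of currents leaving = 0; resistances in Ω):
  Node 1: (V_1 - 15)/91 + (V_1 - 0)/47000 + (V_1 - 0)/39000 = 0
Collecting terms: 0.01104 × V_1 = 0.1648  =>  V_1 = 14.94 V
I_R3 = (V_1 - V_2)/R3 = (14.94 - 0)/39000 = 0.000383 A
|I_R3| = 0.000383 A

Final answer: |I_R3| = 0.000383 A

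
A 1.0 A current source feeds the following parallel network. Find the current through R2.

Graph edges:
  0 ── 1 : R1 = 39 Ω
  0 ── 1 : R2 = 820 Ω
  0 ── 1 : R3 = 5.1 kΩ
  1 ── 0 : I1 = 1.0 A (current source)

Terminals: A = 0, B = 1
All resistors sit directly between nodes 0 and 1, so they are in parallel and share one voltage V; the full source current 1 A splits among them.
1/R_par = 1/39 + 1/820 + 1/5100 = 0.02706 S  =>  R_par = 36.96 Ω
V = I × R_par = 1 × 36.96 = 36.96 V
I_R2 = V/R2 = 36.96/820 = 0.04507 A

Final answer: 0.04507 A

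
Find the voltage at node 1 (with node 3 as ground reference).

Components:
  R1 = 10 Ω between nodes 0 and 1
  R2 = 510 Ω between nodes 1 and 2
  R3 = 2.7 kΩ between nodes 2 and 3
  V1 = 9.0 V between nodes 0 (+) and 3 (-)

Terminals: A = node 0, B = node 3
Nodal analysis, taking node 3 as the 0 V reference.
Source V1 fixes V_0 = 9 V.
KCL at each unknown node (sum of currents leaving = 0; resistances in Ω):
  Node 1: (V_1 - 9)/10 + (V_1 - V_2)/510 = 0
  Node 2: (V_2 - V_1)/510 + (V_2 - 0)/2700 = 0
Collecting terms (coefficients in siemens):
  0.102·V_1 - 0.001961·V_2 = 0.9
  0.002331·V_2 - 0.001961·V_1 = 0
Determinant D = (0.102)(0.002331) - (-0.001961)(-0.001961) = 0.0002338
V_1 = [(0.9)(0.002331) - (-0.001961)(0)]/D = 8.972 V
V_2 = [(0.102)(0) - (0.9)(-0.001961)]/D = 7.547 V
The requested potential is V_1 = 8.972 V.

Final answer: V_1 = 8.972 V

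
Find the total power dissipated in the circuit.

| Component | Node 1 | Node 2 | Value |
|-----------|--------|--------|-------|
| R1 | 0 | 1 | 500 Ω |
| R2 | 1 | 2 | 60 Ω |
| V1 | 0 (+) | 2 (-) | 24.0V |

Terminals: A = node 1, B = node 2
Nodal analysis, taking node 2 as the 0 V reference.
Source V1 fixes V_0 = 24 V.
KCL at each unknown node (sum of currents leaving = 0; resistances in Ω):
  Node 1: (V_1 - 24)/500 + (V_1 - 0)/60 = 0
Collecting terms: 0.01867 × V_1 = 0.048  =>  V_1 = 2.571 V
Power in each resistor, P = (ΔV)²/R:
  P_R1 = (24 - 2.571)²/500 = 0.9184 W
  P_R2 = (2.571 - 0)²/60 = 0.1102 W
P_total = P_R1 + P_R2 = 1.029 W

Final answer: 1.029 W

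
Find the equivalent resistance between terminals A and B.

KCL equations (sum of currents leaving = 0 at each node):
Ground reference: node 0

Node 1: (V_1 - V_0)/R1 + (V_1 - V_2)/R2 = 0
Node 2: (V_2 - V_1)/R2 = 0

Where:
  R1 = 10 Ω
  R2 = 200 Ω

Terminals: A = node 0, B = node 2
Reduce the network between node 0 (A) and node 2 (B) by series/parallel combination:
  Rs1 = R1 + R2 (series, joined only at node 1) = 10 + 200 = 210 Ω
R_eq = 210 Ω

Final answer: 210 Ω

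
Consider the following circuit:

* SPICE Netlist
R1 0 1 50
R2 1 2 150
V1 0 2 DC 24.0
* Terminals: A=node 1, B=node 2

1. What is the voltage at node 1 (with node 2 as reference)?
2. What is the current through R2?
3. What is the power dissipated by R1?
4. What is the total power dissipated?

Nodal analysis, taking node 2 as the 0 V reference.
Source V1 fixes V_0 = 24 V.
KCL at each unknown node (sum of currents leaving = 0; resistances in Ω):
  Node 1: (V_1 - 24)/50 + (V_1 - 0)/150 = 0
Collecting terms: 0.02667 × V_1 = 0.48  =>  V_1 = 18 V
Part 1:
  Read off the nodal solution: V_1 = 18 V
Part 2:
  I_R2 = (V_1 - V_2)/R2 = (18 - 0)/150 = 0.12 A
  Magnitude: I_R2 = 0.12 A
Part 3:
  I_R1 = (V_0 - V_1)/R1 = (24 - 18)/50 = 0.12 A
  P_R1 = I_R1² × R1 = (0.12)² × 50 = 0.72 W
Part 4:
  Power in each resistor, P = (ΔV)²/R:
    P_R1 = (24 - 18)²/50 = 0.72 W
    P_R2 = (18 - 0)²/150 = 2.16 W
  P_total = P_R1 + P_R2 = 2.88 W

Final answers:
1. V_1 = 18 V
2. I_R2 = 0.12 A
3. P_R1 = 0.72 W
4. P_total = 2.88 W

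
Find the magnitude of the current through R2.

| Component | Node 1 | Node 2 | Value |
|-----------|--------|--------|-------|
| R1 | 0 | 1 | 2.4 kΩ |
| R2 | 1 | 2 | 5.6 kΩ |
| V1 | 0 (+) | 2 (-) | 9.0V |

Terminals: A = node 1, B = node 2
Nodal analysis, taking node 2 as the 0 V reference.
Source V1 fixes V_0 = 9 V.
KCL at each unknown node (sum of currents leaving = 0; resistances in Ω):
  Node 1: (V_1 - 9)/2400 + (V_1 - 0)/5600 = 0
Collecting terms: 0.0005952 × V_1 = 0.00375  =>  V_1 = 6.3 V
I_R2 = (V_1 - V_2)/R2 = (6.3 - 0)/5600 = 0.001125 A
|I_R2| = 0.001125 A

Final answer: |I_R2| = 0.001125 A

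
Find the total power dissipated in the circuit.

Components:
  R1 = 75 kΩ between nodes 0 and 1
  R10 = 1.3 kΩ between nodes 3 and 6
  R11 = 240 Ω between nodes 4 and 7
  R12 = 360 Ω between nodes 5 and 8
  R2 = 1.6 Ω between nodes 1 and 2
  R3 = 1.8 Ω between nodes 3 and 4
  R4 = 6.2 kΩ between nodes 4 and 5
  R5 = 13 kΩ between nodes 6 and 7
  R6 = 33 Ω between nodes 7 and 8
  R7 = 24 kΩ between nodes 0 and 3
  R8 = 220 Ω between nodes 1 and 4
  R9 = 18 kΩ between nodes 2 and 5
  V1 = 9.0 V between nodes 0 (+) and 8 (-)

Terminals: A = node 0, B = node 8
Nodal analysis, taking node 8 as the 0 V reference.
Source V1 fixes V_0 = 9 V.
KCL at each unknown node (sum of currents leaving = 0; resistances in Ω):
  Node 1: (V_1 - 9)/75000 + (V_1 - V_2)/1.6 + (V_1 - V_4)/220 = 0
  Node 2: (V_2 - V_1)/1.6 + (V_2 - V_5)/18000 = 0
  Node 3: (V_3 - V_4)/1.8 + (V_3 - 9)/24000 + (V_3 - V_6)/1300 = 0
  Node 4: (V_4 - V_3)/1.8 + (V_4 - V_5)/6200 + (V_4 - V_1)/220 + (V_4 - V_7)/240 = 0
  Node 5: (V_5 - V_4)/6200 + (V_5 - V_2)/18000 + (V_5 - 0)/360 = 0
  Node 6: (V_6 - V_7)/13000 + (V_6 - V_3)/1300 = 0
  Node 7: (V_7 - V_6)/13000 + (V_7 - 0)/33 + (V_7 - V_4)/240 = 0
Collecting terms (coefficients in siemens):
  0.6296·V_1 - 0.625·V_2 - 0.004545·V_4 = 0.00012
  0.6251·V_2 - 0.625·V_1 - 0.00005556·V_5 = 0
  0.5564·V_3 - 0.5556·V_4 - 0.0007692·V_6 = 0.000375
  0.5644·V_4 - 0.004545·V_1 - 0.5556·V_3 - 0.0001613·V_5 - 0.004167·V_7 = 0
  0.002995·V_5 - 0.00005556·V_2 - 0.0001613·V_4 = 0
  0.0008462·V_6 - 0.0007692·V_3 - 0.00007692·V_7 = 0
  0.03455·V_7 - 0.004167·V_4 - 0.00007692·V_6 = 0
Solving these 7 simultaneous equations (Gaussian elimination) gives:
  V_1 = 0.1484 V, V_2 = 0.1484 V, V_3 = 0.1248 V, V_4 = 0.1242 V
  V_5 = 0.009442 V, V_6 = 0.1149 V, V_7 = 0.01523 V
Power in each resistor, P = (ΔV)²/R:
  P_R1 = (9 - 0.1484)²/75000 = 0.001045 W
  P_R2 = (0.1484 - 0.1484)²/1.6 = 0.00000000009539 W
  P_R3 = (0.1248 - 0.1242)²/1.8 = 0.0000002361 W
  P_R4 = (0.1242 - 0.009442)²/6200 = 0.000002123 W
  P_R5 = (0.1149 - 0.01523)²/13000 = 0.0000007636 W
  P_R6 = (0.01523 - 0)²/33 = 0.000007031 W
  P_R7 = (9 - 0.1248)²/24000 = 0.003282 W
  P_R8 = (0.1484 - 0.1242)²/220 = 0.000002677 W
  P_R9 = (0.1484 - 0.009442)²/18000 = 0.000001073 W
  P_R10 = (0.1248 - 0.1149)²/1300 = 0.00000007636 W
  P_R11 = (0.1242 - 0.01523)²/240 = 0.00004945 W
  P_R12 = (0.009442 - 0)²/360 = 0.0000002476 W
P_total = P_R1 + P_R2 + P_R3 + P_R4 + P_R5 + P_R6 + P_R7 + P_R8 + P_R9 + P_R10 + P_R11 + P_R12 = 0.00439 W

Final answer: 0.00439 W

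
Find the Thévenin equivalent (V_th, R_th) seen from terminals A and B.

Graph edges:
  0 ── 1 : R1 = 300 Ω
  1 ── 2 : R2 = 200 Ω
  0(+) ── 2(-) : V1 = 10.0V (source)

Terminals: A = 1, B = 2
Step 1 — V_th is the open-circuit voltage V_A - V_B (nothing connected across the terminals).
Nodal analysis, taking node 2 as the 0 V reference.
Source V1 fixes V_0 = 10 V.
KCL at each unknown node (sum of currents leaving = 0; resistances in Ω):
  Node 1: (V_1 - 10)/300 + (V_1 - 0)/200 = 0
Collecting terms: 0.008333 × V_1 = 0.03333  =>  V_1 = 4 V
V_th = V_1 - V_2 = 4 - 0 = 4 V
Step 2 — R_th: zero the source — replace V1 by a short circuit (node 2 merges into node 0) — and find the resistance seen between A (node 1) and B (node 0).
Reduce the network between node 1 (A) and node 0 (B) by series/parallel combination:
  Rp1 = R1 ‖ R2 (parallel, both between nodes 0 and 1) = 1/(1/300 + 1/200) = 120 Ω
R_th = 120 Ω

Final answer: V_th = 4 V, R_th = 120 Ω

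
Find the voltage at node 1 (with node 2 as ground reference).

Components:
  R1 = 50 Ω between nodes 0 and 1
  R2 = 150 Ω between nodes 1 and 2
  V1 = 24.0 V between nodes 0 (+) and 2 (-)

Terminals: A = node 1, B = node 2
Nodal analysis, taking node 2 as the 0 V reference.
Source V1 fixes V_0 = 24 V.
KCL at each unknown node (sum of currents leaving = 0; resistances in Ω):
  Node 1: (V_1 - 24)/50 + (V_1 - 0)/150 = 0
Collecting terms: 0.02667 × V_1 = 0.48  =>  V_1 = 18 V
The requested potential is V_1 = 18 V.

Final answer: V_1 = 18 V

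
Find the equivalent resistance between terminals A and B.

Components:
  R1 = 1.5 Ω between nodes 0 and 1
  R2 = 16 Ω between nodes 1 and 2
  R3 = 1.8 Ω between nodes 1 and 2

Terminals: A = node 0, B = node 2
Reduce the network between node 0 (A) and node 2 (B) by series/parallel combination:
  Rp1 = R2 ‖ R3 (parallel, both between nodes 1 and 2) = 1/(1/16 + 1/1.8) = 1.618 Ω
  Rs1 = R1 + Rp1 (series, joined only at node 1) = 1.5 + 1.618 = 3.118 Ω
R_eq = 3.118 Ω

Final answer: 3.118 Ω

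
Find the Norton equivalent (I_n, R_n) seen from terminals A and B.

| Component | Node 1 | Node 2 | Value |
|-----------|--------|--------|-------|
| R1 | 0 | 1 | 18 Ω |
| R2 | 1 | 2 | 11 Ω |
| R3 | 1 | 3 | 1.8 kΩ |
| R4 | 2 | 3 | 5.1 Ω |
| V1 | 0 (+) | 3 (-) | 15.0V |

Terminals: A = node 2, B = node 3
Find the Thévenin equivalent first; then I_n = V_th/R_th and R_n = R_th.
Step 1 — V_th is the open-circuit voltage V_A - V_B (nothing connected across the terminals).
Nodal analysis, taking node 3 as the 0 V reference.
Source V1 fixes V_0 = 15 V.
KCL at each unknown node (sum of currents leaving = 0; resistances in Ω):
  Node 1: (V_1 - 15)/18 + (V_1 - V_2)/11 + (V_1 - 0)/1800 = 0
  Node 2: (V_2 - V_1)/11 + (V_2 - 0)/5.1 = 0
Collecting terms (coefficients in siemens):
  0.147·V_1 - 0.09091·V_2 = 0.8333
  0.287·V_2 - 0.09091·V_1 = 0
Determinant D = (0.147)(0.287) - (-0.09091)(-0.09091) = 0.03393
V_1 = [(0.8333)(0.287) - (-0.09091)(0)]/D = 7.049 V
V_2 = [(0.147)(0) - (0.8333)(-0.09091)]/D = 2.233 V
V_th = V_2 - V_3 = 2.233 - 0 = 2.233 V
Step 2 — R_th: zero the source — replace V1 by a short circuit (node 3 merges into node 0) — and find the resistance seen between A (node 2) and B (node 0).
Reduce the network between node 2 (A) and node 0 (B) by series/parallel combination:
  Rp1 = R1 ‖ R3 (parallel, both between nodes 0 and 1) = 1/(1/18 + 1/1800) = 17.82 Ω
  Rs1 = R2 + Rp1 (series, joined only at node 1) = 11 + 17.82 = 28.82 Ω
  Rp2 = R4 ‖ Rs1 (parallel, both between nodes 0 and 2) = 1/(1/5.1 + 1/28.82) = 4.333 Ω
R_th = 4.333 Ω
I_n = V_th/R_th = 2.233/4.333 = 0.5153 A, and R_n = R_th = 4.333 Ω

Final answer: I_n = 0.5153 A, R_n = 4.333 Ω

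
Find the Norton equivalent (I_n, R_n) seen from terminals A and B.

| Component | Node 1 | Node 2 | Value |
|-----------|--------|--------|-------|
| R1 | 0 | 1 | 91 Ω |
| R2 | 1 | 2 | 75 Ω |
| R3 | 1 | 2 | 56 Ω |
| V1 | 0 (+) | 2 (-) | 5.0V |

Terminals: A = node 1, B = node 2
Find the Thévenin equivalent first; then I_n = V_th/R_th and R_n = R_th.
Step 1 — V_th is the open-circuit voltage V_A - V_B (nothing connected across the terminals).
Nodal analysis, taking node 2 as the 0 V reference.
Source V1 fixes V_0 = 5 V.
KCL at each unknown node (sum of currents leaving = 0; resistances in Ω):
  Node 1: (V_1 - 5)/91 + (V_1 - 0)/75 + (V_1 - 0)/56 = 0
Collecting terms: 0.04218 × V_1 = 0.05495  =>  V_1 = 1.303 V
V_th = V_1 - V_2 = 1.303 - 0 = 1.303 V
Step 2 — R_th: zero the source — replace V1 by a short circuit (node 2 merges into node 0) — and find the resistance seen between A (node 1) and B (node 0).
Reduce the network between node 1 (A) and node 0 (B) by series/parallel combination:
  Rp1 = R1 ‖ R2 ‖ R3 (parallel, all between nodes 0 and 1) = 1/(1/91 + 1/75 + 1/56) = 23.71 Ω
R_th = 23.71 Ω
I_n = V_th/R_th = 1.303/23.71 = 0.05495 A, and R_n = R_th = 23.71 Ω

Final answer: I_n = 0.05495 A, R_n = 23.71 Ω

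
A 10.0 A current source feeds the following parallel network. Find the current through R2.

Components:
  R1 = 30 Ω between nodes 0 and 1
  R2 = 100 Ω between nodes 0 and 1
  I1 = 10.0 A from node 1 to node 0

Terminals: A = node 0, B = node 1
All resistors sit directly between nodes 0 and 1, so they are in parallel and share one voltage V; the full source current 10 A splits among them.
1/R_par = 1/30 + 1/100 = 0.04333 S  =>  R_par = 23.08 Ω
V = I × R_par = 10 × 23.08 = 230.8 V
I_R2 = V/R2 = 230.8/100 = 2.308 A

Final answer: 2.308 A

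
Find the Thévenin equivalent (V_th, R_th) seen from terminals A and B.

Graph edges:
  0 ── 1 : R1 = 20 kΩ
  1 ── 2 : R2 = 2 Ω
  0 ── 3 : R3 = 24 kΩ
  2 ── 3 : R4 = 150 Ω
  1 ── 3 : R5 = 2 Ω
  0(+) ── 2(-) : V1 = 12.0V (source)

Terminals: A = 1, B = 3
Step 1 — V_th is the open-circuit voltage V_A - V_B (nothing connected across the terminals).
Nodal analysis, taking node 2 as the 0 V reference.
Source V1 fixes V_0 = 12 V.
KCL at each unknown node (sum of currents leaving = 0; resistances in Ω):
  Node 1: (V_1 - 12)/20000 + (V_1 - 0)/2 + (V_1 - V_3)/2 = 0
  Node 3: (V_3 - 12)/24000 + (V_3 - 0)/150 + (V_3 - V_1)/2 = 0
Collecting terms (coefficients in siemens):
  1·V_1 - 0.5·V_3 = 0.0006
  0.5067·V_3 - 0.5·V_1 = 0.0005
Determinant D = (1)(0.5067) - (-0.5)(-0.5) = 0.2567
V_1 = [(0.0006)(0.5067) - (-0.5)(0.0005)]/D = 0.002158 V
V_3 = [(1)(0.0005) - (0.0006)(-0.5)]/D = 0.003116 V
V_th = V_1 - V_3 = 0.002158 - 0.003116 = -0.0009582 V
Step 2 — R_th: zero the source — replace V1 by a short circuit (node 2 merges into node 0) — and find the resistance seen between A (node 1) and B (node 3).
Reduce the network between node 1 (A) and node 3 (B) by series/parallel combination:
  Rp1 = R1 ‖ R2 (parallel, both between nodes 0 and 1) = 1/(1/20000 + 1/2) = 2 Ω
  Rp2 = R3 ‖ R4 (parallel, both between nodes 0 and 3) = 1/(1/24000 + 1/150) = 149.1 Ω
  Rs1 = Rp1 + Rp2 (series, joined only at node 0) = 2 + 149.1 = 151.1 Ω
  Rp3 = R5 ‖ Rs1 (parallel, both between nodes 1 and 3) = 1/(1/2 + 1/151.1) = 1.974 Ω
R_th = 1.974 Ω

Final answer: V_th = -0.0009582 V, R_th = 1.974 Ω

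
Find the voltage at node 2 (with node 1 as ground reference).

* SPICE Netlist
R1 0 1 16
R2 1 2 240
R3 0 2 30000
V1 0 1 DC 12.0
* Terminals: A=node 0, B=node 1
Nodal analysis, taking node 1 as the 0 V reference.
Source V1 fixes V_0 = 12 V.
KCL at each unknown node (sum of currents leaving = 0; resistances in Ω):
  Node 2: (V_2 - 0)/240 + (V_2 - 12)/30000 = 0
Collecting terms: 0.0042 × V_2 = 0.0004  =>  V_2 = 0.09524 V
The requested potential is V_2 = 0.09524 V.

Final answer: V_2 = 0.09524 V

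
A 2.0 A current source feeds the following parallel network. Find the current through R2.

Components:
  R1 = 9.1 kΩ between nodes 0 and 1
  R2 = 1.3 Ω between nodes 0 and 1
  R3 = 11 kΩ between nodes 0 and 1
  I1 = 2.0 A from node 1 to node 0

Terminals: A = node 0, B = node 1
All resistors sit directly between nodes 0 and 1, so they are in parallel and share one voltage V; the full source current 2 A splits among them.
1/R_par = 1/9100 + 1/1.3 + 1/11000 = 0.7694 S  =>  R_par = 1.3 Ω
V = I × R_par = 2 × 1.3 = 2.599 V
I_R2 = V/R2 = 2.599/1.3 = 1.999 A

Final answer: 1.999 A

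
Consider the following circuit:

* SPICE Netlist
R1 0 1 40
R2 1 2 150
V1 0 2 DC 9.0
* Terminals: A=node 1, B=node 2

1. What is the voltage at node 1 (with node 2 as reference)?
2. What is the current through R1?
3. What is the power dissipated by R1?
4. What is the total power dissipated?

Nodal analysis, taking node 2 as the 0 V reference.
Source V1 fixes V_0 = 9 V.
KCL at each unknown node (sum of currents leaving = 0; resistances in Ω):
  Node 1: (V_1 - 9)/40 + (V_1 - 0)/150 = 0
Collecting terms: 0.03167 × V_1 = 0.225  =>  V_1 = 7.105 V
Part 1:
  Read off the nodal solution: V_1 = 7.105 V
Part 2:
  I_R1 = (V_0 - V_1)/R1 = (9 - 7.105)/40 = 0.04737 A
  Magnitude: I_R1 = 0.04737 A
Part 3:
  I_R1 = (V_0 - V_1)/R1 = (9 - 7.105)/40 = 0.04737 A
  P_R1 = I_R1² × R1 = (0.04737)² × 40 = 0.08975 W
Part 4:
  Power in each resistor, P = (ΔV)²/R:
    P_R1 = (9 - 7.105)²/40 = 0.08975 W
    P_R2 = (7.105 - 0)²/150 = 0.3366 W
  P_total = P_R1 + P_R2 = 0.4263 W

Final answers:
1. V_1 = 7.105 V
2. I_R1 = 0.04737 A
3. P_R1 = 0.08975 W
4. P_total = 0.4263 W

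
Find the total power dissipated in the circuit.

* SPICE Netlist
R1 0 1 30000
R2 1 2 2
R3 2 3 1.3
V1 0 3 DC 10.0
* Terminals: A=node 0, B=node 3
Nodal analysis, taking node 3 as the 0 V reference.
Source V1 fixes V_0 = 10 V.
KCL at each unknown node (sum of currents leaving = 0; resistances in Ω):
  Node 1: (V_1 - 10)/30000 + (V_1 - V_2)/2 = 0
  Node 2: (V_2 - V_1)/2 + (V_2 - 0)/1.3 = 0
Collecting terms (coefficients in siemens):
  0.5·V_1 - 0.5·V_2 = 0.0003333
  1.269·V_2 - 0.5·V_1 = 0
Determinant D = (0.5)(1.269) - (-0.5)(-0.5) = 0.3847
V_1 = [(0.0003333)(1.269) - (-0.5)(0)]/D = 0.0011 V
V_2 = [(0.5)(0) - (0.0003333)(-0.5)]/D = 0.0004333 V
Power in each resistor, P = (ΔV)²/R:
  P_R1 = (10 - 0.0011)²/30000 = 0.003333 W
  P_R2 = (0.0011 - 0.0004333)²/2 = 0.0000002222 W
  P_R3 = (0.0004333 - 0)²/1.3 = 0.0000001444 W
P_total = P_R1 + P_R2 + P_R3 = 0.003333 W

Final answer: 0.003333 W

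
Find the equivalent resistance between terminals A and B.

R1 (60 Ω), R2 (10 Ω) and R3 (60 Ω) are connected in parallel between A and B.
Reduce the network between node 0 (A) and node 1 (B) by series/parallel combination:
  Rp1 = R1 ‖ R2 ‖ R3 (parallel, all between nodes 0 and 1) = 1/(1/60 + 1/10 + 1/60) = 7.5 Ω
R_eq = 7.5 Ω

Final answer: 7.5 Ω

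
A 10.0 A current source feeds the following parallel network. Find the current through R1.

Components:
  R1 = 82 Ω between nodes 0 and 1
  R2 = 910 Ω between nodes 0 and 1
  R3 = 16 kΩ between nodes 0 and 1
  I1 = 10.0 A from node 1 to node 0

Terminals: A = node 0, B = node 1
All resistors sit directly between nodes 0 and 1, so they are in parallel and share one voltage V; the full source current 10 A splits among them.
1/R_par = 1/82 + 1/910 + 1/16000 = 0.01336 S  =>  R_par = 74.87 Ω
V = I × R_par = 10 × 74.87 = 748.7 V
I_R1 = V/R1 = 748.7/82 = 9.13 A

Final answer: 9.13 A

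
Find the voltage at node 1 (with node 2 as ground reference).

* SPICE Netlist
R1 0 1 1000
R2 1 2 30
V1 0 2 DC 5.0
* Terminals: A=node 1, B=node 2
Nodal analysis, taking node 2 as the 0 V reference.
Source V1 fixes V_0 = 5 V.
KCL at each unknown node (sum of currents leaving = 0; resistances in Ω):
  Node 1: (V_1 - 5)/1000 + (V_1 - 0)/30 = 0
Collecting terms: 0.03433 × V_1 = 0.005  =>  V_1 = 0.1456 V
The requested potential is V_1 = 0.1456 V.

Final answer: V_1 = 0.1456 V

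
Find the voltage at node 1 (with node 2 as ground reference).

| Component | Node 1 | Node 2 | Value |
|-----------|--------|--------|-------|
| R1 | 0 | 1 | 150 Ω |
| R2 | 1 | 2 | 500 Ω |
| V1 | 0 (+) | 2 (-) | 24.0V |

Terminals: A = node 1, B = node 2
Nodal analysis, taking node 2 as the 0 V reference.
Source V1 fixes V_0 = 24 V.
KCL at each unknown node (sum of currents leaving = 0; resistances in Ω):
  Node 1: (V_1 - 24)/150 + (V_1 - 0)/500 = 0
Collecting terms: 0.008667 × V_1 = 0.16  =>  V_1 = 18.46 V
The requested potential is V_1 = 18.46 V.

Final answer: V_1 = 18.46 V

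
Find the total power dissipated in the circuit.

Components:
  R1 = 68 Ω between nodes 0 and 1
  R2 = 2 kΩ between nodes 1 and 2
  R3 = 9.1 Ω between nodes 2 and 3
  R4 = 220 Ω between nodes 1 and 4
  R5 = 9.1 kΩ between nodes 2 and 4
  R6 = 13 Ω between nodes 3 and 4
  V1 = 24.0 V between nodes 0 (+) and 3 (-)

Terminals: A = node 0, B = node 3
Nodal analysis, taking node 3 as the 0 V reference.
Source V1 fixes V_0 = 24 V.
KCL at each unknown node (sum of currents leaving = 0; resistances in Ω):
  Node 1: (V_1 - 24)/68 + (V_1 - V_2)/2000 + (V_1 - V_4)/220 = 0
  Node 2: (V_2 - V_1)/2000 + (V_2 - 0)/9.1 + (V_2 - V_4)/9100 = 0
  Node 4: (V_4 - V_1)/220 + (V_4 - V_2)/9100 + (V_4 - 0)/13 = 0
Collecting terms (coefficients in siemens):
  0.01975·V_1 - 0.0005·V_2 - 0.004545·V_4 = 0.3529
  0.1105·V_2 - 0.0005·V_1 - 0.0001099·V_4 = 0
  0.08158·V_4 - 0.004545·V_1 - 0.0001099·V_2 = 0
Solving these 3 simultaneous equations (Gaussian elimination) gives:
  V_1 = 18.1 V, V_2 = 0.08292 V, V_4 = 1.009 V
Power in each resistor, P = (ΔV)²/R:
  P_R1 = (24 - 18.1)²/68 = 0.5113 W
  P_R2 = (18.1 - 0.08292)²/2000 = 0.1624 W
  P_R3 = (0.08292 - 0)²/9.1 = 0.0007556 W
  P_R4 = (18.1 - 1.009)²/220 = 1.328 W
  P_R5 = (0.08292 - 1.009)²/9100 = 0.00009421 W
  P_R6 = (0 - 1.009)²/13 = 0.07829 W
P_total = P_R1 + P_R2 + P_R3 + P_R4 + P_R5 + P_R6 = 2.081 W

Final answer: 2.081 W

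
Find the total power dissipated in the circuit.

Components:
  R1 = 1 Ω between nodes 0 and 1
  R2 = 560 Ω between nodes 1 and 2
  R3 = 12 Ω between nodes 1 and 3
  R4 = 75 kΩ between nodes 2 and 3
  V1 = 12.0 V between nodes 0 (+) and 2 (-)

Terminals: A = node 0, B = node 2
Nodal analysis, taking node 2 as the 0 V reference.
Source V1 fixes V_0 = 12 V.
KCL at each unknown node (sum of currents leaving = 0; resistances in Ω):
  Node 1: (V_1 - 12)/1 + (V_1 - 0)/560 + (V_1 - V_3)/12 = 0
  Node 3: (V_3 - V_1)/12 + (V_3 - 0)/75000 = 0
Collecting terms (coefficients in siemens):
  1.085·V_1 - 0.08333·V_3 = 12
  0.08335·V_3 - 0.08333·V_1 = 0
Determinant D = (1.085)(0.08335) - (-0.08333)(-0.08333) = 0.0835
V_1 = [(12)(0.08335) - (-0.08333)(0)]/D = 11.98 V
V_3 = [(1.085)(0) - (12)(-0.08333)]/D = 11.98 V
Power in each resistor, P = (ΔV)²/R:
  P_R1 = (12 - 11.98)²/1 = 0.0004644 W
  P_R2 = (11.98 - 0)²/560 = 0.2562 W
  P_R3 = (11.98 - 11.98)²/12 = 0.000000306 W
  P_R4 = (0 - 11.98)²/75000 = 0.001912 W
P_total = P_R1 + P_R2 + P_R3 + P_R4 = 0.2586 W

Final answer: 0.2586 W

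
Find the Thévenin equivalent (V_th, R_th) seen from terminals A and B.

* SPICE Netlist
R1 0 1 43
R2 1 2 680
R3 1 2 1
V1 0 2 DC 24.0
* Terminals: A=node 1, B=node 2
Step 1 — V_th is the open-circuit voltage V_A - V_B (nothing connected across the terminals).
Nodal analysis, taking node 2 as the 0 V reference.
Source V1 fixes V_0 = 24 V.
KCL at each unknown node (sum of currents leaving = 0; resistances in Ω):
  Node 1: (V_1 - 24)/43 + (V_1 - 0)/680 + (V_1 - 0)/1 = 0
Collecting terms: 1.025 × V_1 = 0.5581  =>  V_1 = 0.5447 V
V_th = V_1 - V_2 = 0.5447 - 0 = 0.5447 V
Step 2 — R_th: zero the source — replace V1 by a short circuit (node 2 merges into node 0) — and find the resistance seen between A (node 1) and B (node 0).
Reduce the network between node 1 (A) and node 0 (B) by series/parallel combination:
  Rp1 = R1 ‖ R2 ‖ R3 (parallel, all between nodes 0 and 1) = 1/(1/43 + 1/680 + 1/1) = 0.9759 Ω
R_th = 0.9759 Ω

Final answer: V_th = 0.5447 V, R_th = 0.9759 Ω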